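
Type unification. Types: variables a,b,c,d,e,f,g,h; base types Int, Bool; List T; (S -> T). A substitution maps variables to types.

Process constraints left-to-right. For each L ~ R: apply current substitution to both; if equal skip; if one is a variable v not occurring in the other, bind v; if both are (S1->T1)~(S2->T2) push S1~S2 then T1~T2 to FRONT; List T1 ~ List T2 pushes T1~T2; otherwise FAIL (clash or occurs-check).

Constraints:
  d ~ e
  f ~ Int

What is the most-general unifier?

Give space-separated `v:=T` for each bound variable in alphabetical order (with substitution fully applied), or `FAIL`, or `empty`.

Answer: d:=e f:=Int

Derivation:
step 1: unify d ~ e  [subst: {-} | 1 pending]
  bind d := e
step 2: unify f ~ Int  [subst: {d:=e} | 0 pending]
  bind f := Int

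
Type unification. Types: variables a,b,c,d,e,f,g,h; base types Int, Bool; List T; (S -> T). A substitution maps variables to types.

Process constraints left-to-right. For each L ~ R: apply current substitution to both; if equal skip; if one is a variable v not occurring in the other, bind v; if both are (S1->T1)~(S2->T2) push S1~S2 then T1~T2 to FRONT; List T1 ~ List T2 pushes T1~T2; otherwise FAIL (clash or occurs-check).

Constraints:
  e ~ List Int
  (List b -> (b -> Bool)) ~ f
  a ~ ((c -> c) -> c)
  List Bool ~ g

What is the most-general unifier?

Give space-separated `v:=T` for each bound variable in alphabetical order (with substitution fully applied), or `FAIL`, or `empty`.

Answer: a:=((c -> c) -> c) e:=List Int f:=(List b -> (b -> Bool)) g:=List Bool

Derivation:
step 1: unify e ~ List Int  [subst: {-} | 3 pending]
  bind e := List Int
step 2: unify (List b -> (b -> Bool)) ~ f  [subst: {e:=List Int} | 2 pending]
  bind f := (List b -> (b -> Bool))
step 3: unify a ~ ((c -> c) -> c)  [subst: {e:=List Int, f:=(List b -> (b -> Bool))} | 1 pending]
  bind a := ((c -> c) -> c)
step 4: unify List Bool ~ g  [subst: {e:=List Int, f:=(List b -> (b -> Bool)), a:=((c -> c) -> c)} | 0 pending]
  bind g := List Bool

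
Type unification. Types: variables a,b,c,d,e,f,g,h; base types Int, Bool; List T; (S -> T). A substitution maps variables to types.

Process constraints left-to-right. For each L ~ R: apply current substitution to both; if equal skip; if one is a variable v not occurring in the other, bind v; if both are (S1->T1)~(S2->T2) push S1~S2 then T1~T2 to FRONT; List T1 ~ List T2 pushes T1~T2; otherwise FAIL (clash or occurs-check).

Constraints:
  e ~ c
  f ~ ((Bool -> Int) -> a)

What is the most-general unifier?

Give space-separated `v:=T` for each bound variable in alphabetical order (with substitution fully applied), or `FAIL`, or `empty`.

step 1: unify e ~ c  [subst: {-} | 1 pending]
  bind e := c
step 2: unify f ~ ((Bool -> Int) -> a)  [subst: {e:=c} | 0 pending]
  bind f := ((Bool -> Int) -> a)

Answer: e:=c f:=((Bool -> Int) -> a)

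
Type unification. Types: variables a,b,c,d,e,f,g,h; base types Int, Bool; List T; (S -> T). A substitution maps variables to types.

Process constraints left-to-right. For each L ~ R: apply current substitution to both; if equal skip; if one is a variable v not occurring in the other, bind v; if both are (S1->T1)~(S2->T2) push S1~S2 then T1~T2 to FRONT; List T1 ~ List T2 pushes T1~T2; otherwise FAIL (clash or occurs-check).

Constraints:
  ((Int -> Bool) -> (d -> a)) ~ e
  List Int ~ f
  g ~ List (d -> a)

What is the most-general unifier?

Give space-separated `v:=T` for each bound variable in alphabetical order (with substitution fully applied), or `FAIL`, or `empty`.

Answer: e:=((Int -> Bool) -> (d -> a)) f:=List Int g:=List (d -> a)

Derivation:
step 1: unify ((Int -> Bool) -> (d -> a)) ~ e  [subst: {-} | 2 pending]
  bind e := ((Int -> Bool) -> (d -> a))
step 2: unify List Int ~ f  [subst: {e:=((Int -> Bool) -> (d -> a))} | 1 pending]
  bind f := List Int
step 3: unify g ~ List (d -> a)  [subst: {e:=((Int -> Bool) -> (d -> a)), f:=List Int} | 0 pending]
  bind g := List (d -> a)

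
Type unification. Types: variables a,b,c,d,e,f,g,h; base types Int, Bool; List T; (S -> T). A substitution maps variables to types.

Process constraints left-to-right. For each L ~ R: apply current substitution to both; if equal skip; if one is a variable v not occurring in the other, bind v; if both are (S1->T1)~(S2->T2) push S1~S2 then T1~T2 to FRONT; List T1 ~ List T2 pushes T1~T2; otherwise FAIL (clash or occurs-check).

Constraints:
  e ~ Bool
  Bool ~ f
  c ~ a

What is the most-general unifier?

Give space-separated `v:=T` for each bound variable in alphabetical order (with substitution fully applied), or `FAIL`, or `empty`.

step 1: unify e ~ Bool  [subst: {-} | 2 pending]
  bind e := Bool
step 2: unify Bool ~ f  [subst: {e:=Bool} | 1 pending]
  bind f := Bool
step 3: unify c ~ a  [subst: {e:=Bool, f:=Bool} | 0 pending]
  bind c := a

Answer: c:=a e:=Bool f:=Bool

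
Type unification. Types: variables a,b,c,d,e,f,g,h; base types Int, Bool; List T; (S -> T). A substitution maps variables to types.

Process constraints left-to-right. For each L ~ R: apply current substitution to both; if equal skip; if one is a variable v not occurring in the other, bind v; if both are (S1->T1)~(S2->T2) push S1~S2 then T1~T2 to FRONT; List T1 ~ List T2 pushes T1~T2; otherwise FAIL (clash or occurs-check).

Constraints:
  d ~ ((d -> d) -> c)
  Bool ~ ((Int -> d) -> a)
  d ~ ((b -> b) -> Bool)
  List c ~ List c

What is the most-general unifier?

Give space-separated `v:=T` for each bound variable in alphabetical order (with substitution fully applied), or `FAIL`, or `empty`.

Answer: FAIL

Derivation:
step 1: unify d ~ ((d -> d) -> c)  [subst: {-} | 3 pending]
  occurs-check fail: d in ((d -> d) -> c)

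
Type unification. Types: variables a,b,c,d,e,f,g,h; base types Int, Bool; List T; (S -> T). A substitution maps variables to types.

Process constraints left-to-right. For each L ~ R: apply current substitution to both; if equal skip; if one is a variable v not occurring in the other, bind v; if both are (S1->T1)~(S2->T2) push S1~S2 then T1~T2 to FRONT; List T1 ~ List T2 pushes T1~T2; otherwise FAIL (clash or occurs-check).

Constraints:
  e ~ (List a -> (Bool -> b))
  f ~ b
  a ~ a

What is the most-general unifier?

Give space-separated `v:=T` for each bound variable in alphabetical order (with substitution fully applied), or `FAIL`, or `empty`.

Answer: e:=(List a -> (Bool -> b)) f:=b

Derivation:
step 1: unify e ~ (List a -> (Bool -> b))  [subst: {-} | 2 pending]
  bind e := (List a -> (Bool -> b))
step 2: unify f ~ b  [subst: {e:=(List a -> (Bool -> b))} | 1 pending]
  bind f := b
step 3: unify a ~ a  [subst: {e:=(List a -> (Bool -> b)), f:=b} | 0 pending]
  -> identical, skip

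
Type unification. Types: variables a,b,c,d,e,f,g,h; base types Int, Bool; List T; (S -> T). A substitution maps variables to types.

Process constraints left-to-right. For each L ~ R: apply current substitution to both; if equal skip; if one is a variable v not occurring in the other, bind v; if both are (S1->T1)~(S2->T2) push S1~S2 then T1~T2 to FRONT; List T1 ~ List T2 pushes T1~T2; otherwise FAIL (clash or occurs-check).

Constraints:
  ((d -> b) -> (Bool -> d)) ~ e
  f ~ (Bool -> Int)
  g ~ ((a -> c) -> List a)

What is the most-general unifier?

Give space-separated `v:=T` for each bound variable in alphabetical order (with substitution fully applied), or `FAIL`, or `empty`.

step 1: unify ((d -> b) -> (Bool -> d)) ~ e  [subst: {-} | 2 pending]
  bind e := ((d -> b) -> (Bool -> d))
step 2: unify f ~ (Bool -> Int)  [subst: {e:=((d -> b) -> (Bool -> d))} | 1 pending]
  bind f := (Bool -> Int)
step 3: unify g ~ ((a -> c) -> List a)  [subst: {e:=((d -> b) -> (Bool -> d)), f:=(Bool -> Int)} | 0 pending]
  bind g := ((a -> c) -> List a)

Answer: e:=((d -> b) -> (Bool -> d)) f:=(Bool -> Int) g:=((a -> c) -> List a)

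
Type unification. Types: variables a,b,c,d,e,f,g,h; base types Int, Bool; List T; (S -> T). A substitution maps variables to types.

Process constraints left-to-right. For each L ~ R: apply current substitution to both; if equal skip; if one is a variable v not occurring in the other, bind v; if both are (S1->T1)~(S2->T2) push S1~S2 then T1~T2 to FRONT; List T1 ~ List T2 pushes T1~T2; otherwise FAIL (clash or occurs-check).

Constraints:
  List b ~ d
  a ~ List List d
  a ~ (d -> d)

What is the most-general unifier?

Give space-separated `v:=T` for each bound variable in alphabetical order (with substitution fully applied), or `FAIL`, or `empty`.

Answer: FAIL

Derivation:
step 1: unify List b ~ d  [subst: {-} | 2 pending]
  bind d := List b
step 2: unify a ~ List List List b  [subst: {d:=List b} | 1 pending]
  bind a := List List List b
step 3: unify List List List b ~ (List b -> List b)  [subst: {d:=List b, a:=List List List b} | 0 pending]
  clash: List List List b vs (List b -> List b)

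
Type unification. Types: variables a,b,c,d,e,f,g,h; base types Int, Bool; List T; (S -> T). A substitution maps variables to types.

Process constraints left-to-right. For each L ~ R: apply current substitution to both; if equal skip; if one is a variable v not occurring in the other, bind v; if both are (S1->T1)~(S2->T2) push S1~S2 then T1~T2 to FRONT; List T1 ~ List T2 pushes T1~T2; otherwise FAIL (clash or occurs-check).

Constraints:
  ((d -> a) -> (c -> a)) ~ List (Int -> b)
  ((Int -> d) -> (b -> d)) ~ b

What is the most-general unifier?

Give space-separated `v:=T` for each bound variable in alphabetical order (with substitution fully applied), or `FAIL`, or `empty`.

Answer: FAIL

Derivation:
step 1: unify ((d -> a) -> (c -> a)) ~ List (Int -> b)  [subst: {-} | 1 pending]
  clash: ((d -> a) -> (c -> a)) vs List (Int -> b)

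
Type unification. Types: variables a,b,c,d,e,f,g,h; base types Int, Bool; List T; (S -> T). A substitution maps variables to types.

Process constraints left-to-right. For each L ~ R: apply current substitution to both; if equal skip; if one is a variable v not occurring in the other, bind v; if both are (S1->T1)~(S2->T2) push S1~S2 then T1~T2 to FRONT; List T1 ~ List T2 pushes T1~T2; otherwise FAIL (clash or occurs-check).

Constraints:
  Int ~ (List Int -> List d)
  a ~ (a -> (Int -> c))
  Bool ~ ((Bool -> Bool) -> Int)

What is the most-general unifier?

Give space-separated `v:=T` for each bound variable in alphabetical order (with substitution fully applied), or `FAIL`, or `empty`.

Answer: FAIL

Derivation:
step 1: unify Int ~ (List Int -> List d)  [subst: {-} | 2 pending]
  clash: Int vs (List Int -> List d)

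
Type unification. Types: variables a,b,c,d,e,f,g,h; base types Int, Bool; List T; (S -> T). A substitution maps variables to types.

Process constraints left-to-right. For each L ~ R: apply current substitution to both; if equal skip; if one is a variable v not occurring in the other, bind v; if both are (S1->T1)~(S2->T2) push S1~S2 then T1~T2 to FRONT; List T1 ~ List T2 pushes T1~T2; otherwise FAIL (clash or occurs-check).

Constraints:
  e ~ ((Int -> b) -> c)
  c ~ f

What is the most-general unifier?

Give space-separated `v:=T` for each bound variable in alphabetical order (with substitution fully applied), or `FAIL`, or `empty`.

step 1: unify e ~ ((Int -> b) -> c)  [subst: {-} | 1 pending]
  bind e := ((Int -> b) -> c)
step 2: unify c ~ f  [subst: {e:=((Int -> b) -> c)} | 0 pending]
  bind c := f

Answer: c:=f e:=((Int -> b) -> f)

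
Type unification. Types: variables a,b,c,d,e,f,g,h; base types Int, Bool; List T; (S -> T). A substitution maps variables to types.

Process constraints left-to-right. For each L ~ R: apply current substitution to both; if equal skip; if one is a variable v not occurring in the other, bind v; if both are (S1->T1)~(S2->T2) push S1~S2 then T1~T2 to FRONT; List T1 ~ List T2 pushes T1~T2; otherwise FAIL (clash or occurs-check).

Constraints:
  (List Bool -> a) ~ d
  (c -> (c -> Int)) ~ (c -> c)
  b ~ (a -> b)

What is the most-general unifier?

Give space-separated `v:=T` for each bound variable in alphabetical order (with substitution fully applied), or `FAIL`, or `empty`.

step 1: unify (List Bool -> a) ~ d  [subst: {-} | 2 pending]
  bind d := (List Bool -> a)
step 2: unify (c -> (c -> Int)) ~ (c -> c)  [subst: {d:=(List Bool -> a)} | 1 pending]
  -> decompose arrow: push c~c, (c -> Int)~c
step 3: unify c ~ c  [subst: {d:=(List Bool -> a)} | 2 pending]
  -> identical, skip
step 4: unify (c -> Int) ~ c  [subst: {d:=(List Bool -> a)} | 1 pending]
  occurs-check fail

Answer: FAIL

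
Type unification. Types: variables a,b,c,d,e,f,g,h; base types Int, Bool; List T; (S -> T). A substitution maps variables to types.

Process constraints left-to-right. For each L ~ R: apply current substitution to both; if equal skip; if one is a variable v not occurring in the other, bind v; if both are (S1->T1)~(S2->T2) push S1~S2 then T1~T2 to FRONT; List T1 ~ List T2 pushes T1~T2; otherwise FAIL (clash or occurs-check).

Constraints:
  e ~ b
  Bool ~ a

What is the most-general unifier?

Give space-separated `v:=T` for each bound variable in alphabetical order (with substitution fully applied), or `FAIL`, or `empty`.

step 1: unify e ~ b  [subst: {-} | 1 pending]
  bind e := b
step 2: unify Bool ~ a  [subst: {e:=b} | 0 pending]
  bind a := Bool

Answer: a:=Bool e:=b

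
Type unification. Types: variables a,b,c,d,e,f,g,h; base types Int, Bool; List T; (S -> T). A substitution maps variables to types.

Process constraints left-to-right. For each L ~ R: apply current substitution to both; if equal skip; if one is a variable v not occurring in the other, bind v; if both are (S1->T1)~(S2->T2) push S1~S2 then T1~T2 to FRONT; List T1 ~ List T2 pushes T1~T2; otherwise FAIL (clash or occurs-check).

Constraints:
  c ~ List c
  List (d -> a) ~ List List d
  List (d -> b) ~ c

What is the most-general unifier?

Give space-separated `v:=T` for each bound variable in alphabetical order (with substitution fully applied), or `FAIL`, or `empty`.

Answer: FAIL

Derivation:
step 1: unify c ~ List c  [subst: {-} | 2 pending]
  occurs-check fail: c in List c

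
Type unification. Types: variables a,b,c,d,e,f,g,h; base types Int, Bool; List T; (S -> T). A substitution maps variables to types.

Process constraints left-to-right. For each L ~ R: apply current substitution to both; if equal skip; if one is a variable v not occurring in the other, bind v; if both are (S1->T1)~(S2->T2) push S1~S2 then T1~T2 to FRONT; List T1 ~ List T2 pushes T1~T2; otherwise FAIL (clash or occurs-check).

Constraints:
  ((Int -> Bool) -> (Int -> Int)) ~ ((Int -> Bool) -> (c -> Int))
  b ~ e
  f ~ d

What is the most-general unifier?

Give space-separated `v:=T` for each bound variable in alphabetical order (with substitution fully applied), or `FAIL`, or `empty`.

step 1: unify ((Int -> Bool) -> (Int -> Int)) ~ ((Int -> Bool) -> (c -> Int))  [subst: {-} | 2 pending]
  -> decompose arrow: push (Int -> Bool)~(Int -> Bool), (Int -> Int)~(c -> Int)
step 2: unify (Int -> Bool) ~ (Int -> Bool)  [subst: {-} | 3 pending]
  -> identical, skip
step 3: unify (Int -> Int) ~ (c -> Int)  [subst: {-} | 2 pending]
  -> decompose arrow: push Int~c, Int~Int
step 4: unify Int ~ c  [subst: {-} | 3 pending]
  bind c := Int
step 5: unify Int ~ Int  [subst: {c:=Int} | 2 pending]
  -> identical, skip
step 6: unify b ~ e  [subst: {c:=Int} | 1 pending]
  bind b := e
step 7: unify f ~ d  [subst: {c:=Int, b:=e} | 0 pending]
  bind f := d

Answer: b:=e c:=Int f:=d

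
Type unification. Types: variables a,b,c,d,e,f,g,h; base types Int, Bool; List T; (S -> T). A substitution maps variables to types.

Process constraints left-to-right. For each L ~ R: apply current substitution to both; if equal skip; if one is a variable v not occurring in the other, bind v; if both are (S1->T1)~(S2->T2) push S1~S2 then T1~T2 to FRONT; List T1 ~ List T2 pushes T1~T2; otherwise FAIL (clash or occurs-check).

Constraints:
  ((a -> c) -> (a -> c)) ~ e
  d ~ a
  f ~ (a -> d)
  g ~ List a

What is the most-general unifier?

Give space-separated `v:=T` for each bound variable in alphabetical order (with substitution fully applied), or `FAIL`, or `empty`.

step 1: unify ((a -> c) -> (a -> c)) ~ e  [subst: {-} | 3 pending]
  bind e := ((a -> c) -> (a -> c))
step 2: unify d ~ a  [subst: {e:=((a -> c) -> (a -> c))} | 2 pending]
  bind d := a
step 3: unify f ~ (a -> a)  [subst: {e:=((a -> c) -> (a -> c)), d:=a} | 1 pending]
  bind f := (a -> a)
step 4: unify g ~ List a  [subst: {e:=((a -> c) -> (a -> c)), d:=a, f:=(a -> a)} | 0 pending]
  bind g := List a

Answer: d:=a e:=((a -> c) -> (a -> c)) f:=(a -> a) g:=List a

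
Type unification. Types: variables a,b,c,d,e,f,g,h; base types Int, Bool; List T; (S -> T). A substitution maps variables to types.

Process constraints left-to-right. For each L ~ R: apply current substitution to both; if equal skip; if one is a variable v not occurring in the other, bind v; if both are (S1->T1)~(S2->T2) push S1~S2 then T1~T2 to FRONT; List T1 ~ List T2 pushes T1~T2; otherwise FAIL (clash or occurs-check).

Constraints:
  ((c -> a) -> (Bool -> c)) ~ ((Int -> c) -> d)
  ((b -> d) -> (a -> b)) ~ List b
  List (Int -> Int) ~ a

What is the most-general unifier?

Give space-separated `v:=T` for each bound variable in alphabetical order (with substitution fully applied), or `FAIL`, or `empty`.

Answer: FAIL

Derivation:
step 1: unify ((c -> a) -> (Bool -> c)) ~ ((Int -> c) -> d)  [subst: {-} | 2 pending]
  -> decompose arrow: push (c -> a)~(Int -> c), (Bool -> c)~d
step 2: unify (c -> a) ~ (Int -> c)  [subst: {-} | 3 pending]
  -> decompose arrow: push c~Int, a~c
step 3: unify c ~ Int  [subst: {-} | 4 pending]
  bind c := Int
step 4: unify a ~ Int  [subst: {c:=Int} | 3 pending]
  bind a := Int
step 5: unify (Bool -> Int) ~ d  [subst: {c:=Int, a:=Int} | 2 pending]
  bind d := (Bool -> Int)
step 6: unify ((b -> (Bool -> Int)) -> (Int -> b)) ~ List b  [subst: {c:=Int, a:=Int, d:=(Bool -> Int)} | 1 pending]
  clash: ((b -> (Bool -> Int)) -> (Int -> b)) vs List b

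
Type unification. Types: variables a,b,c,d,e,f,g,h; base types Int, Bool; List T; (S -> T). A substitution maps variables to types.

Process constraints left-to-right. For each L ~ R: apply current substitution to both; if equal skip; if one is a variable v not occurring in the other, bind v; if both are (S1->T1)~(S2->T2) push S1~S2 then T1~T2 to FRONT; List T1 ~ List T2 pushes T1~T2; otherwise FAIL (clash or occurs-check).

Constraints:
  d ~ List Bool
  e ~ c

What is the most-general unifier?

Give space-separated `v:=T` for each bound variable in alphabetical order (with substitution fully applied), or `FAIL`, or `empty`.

Answer: d:=List Bool e:=c

Derivation:
step 1: unify d ~ List Bool  [subst: {-} | 1 pending]
  bind d := List Bool
step 2: unify e ~ c  [subst: {d:=List Bool} | 0 pending]
  bind e := c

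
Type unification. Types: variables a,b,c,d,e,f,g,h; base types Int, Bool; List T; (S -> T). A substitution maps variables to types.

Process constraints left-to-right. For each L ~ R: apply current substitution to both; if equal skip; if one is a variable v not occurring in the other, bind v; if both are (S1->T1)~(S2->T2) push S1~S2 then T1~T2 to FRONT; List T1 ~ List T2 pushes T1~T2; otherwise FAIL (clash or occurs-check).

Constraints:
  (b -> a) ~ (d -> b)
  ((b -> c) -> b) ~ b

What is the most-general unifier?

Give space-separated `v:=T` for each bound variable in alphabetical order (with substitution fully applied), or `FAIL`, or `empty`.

step 1: unify (b -> a) ~ (d -> b)  [subst: {-} | 1 pending]
  -> decompose arrow: push b~d, a~b
step 2: unify b ~ d  [subst: {-} | 2 pending]
  bind b := d
step 3: unify a ~ d  [subst: {b:=d} | 1 pending]
  bind a := d
step 4: unify ((d -> c) -> d) ~ d  [subst: {b:=d, a:=d} | 0 pending]
  occurs-check fail

Answer: FAIL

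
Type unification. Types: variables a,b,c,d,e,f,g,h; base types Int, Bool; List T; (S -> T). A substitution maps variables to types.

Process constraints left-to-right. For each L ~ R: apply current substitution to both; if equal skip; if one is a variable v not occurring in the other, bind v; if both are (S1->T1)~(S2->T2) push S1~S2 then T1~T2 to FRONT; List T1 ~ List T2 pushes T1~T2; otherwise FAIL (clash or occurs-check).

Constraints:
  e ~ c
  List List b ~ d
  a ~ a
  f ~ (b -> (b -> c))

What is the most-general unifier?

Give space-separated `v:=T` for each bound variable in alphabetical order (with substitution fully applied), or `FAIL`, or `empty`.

step 1: unify e ~ c  [subst: {-} | 3 pending]
  bind e := c
step 2: unify List List b ~ d  [subst: {e:=c} | 2 pending]
  bind d := List List b
step 3: unify a ~ a  [subst: {e:=c, d:=List List b} | 1 pending]
  -> identical, skip
step 4: unify f ~ (b -> (b -> c))  [subst: {e:=c, d:=List List b} | 0 pending]
  bind f := (b -> (b -> c))

Answer: d:=List List b e:=c f:=(b -> (b -> c))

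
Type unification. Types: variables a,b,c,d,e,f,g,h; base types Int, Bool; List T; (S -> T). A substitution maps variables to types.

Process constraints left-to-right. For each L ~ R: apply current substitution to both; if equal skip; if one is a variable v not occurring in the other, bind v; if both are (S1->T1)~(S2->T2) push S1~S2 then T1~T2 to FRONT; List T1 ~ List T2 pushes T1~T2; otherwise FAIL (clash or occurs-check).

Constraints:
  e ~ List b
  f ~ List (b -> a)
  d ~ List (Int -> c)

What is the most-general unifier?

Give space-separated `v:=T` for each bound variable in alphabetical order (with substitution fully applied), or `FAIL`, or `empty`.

Answer: d:=List (Int -> c) e:=List b f:=List (b -> a)

Derivation:
step 1: unify e ~ List b  [subst: {-} | 2 pending]
  bind e := List b
step 2: unify f ~ List (b -> a)  [subst: {e:=List b} | 1 pending]
  bind f := List (b -> a)
step 3: unify d ~ List (Int -> c)  [subst: {e:=List b, f:=List (b -> a)} | 0 pending]
  bind d := List (Int -> c)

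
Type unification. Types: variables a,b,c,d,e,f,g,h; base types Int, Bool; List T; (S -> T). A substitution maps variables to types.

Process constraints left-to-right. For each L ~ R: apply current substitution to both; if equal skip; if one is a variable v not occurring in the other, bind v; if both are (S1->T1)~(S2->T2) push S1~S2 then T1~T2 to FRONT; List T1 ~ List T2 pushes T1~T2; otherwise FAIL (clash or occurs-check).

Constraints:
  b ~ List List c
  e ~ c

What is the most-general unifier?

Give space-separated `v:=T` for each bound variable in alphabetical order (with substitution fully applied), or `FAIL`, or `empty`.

step 1: unify b ~ List List c  [subst: {-} | 1 pending]
  bind b := List List c
step 2: unify e ~ c  [subst: {b:=List List c} | 0 pending]
  bind e := c

Answer: b:=List List c e:=c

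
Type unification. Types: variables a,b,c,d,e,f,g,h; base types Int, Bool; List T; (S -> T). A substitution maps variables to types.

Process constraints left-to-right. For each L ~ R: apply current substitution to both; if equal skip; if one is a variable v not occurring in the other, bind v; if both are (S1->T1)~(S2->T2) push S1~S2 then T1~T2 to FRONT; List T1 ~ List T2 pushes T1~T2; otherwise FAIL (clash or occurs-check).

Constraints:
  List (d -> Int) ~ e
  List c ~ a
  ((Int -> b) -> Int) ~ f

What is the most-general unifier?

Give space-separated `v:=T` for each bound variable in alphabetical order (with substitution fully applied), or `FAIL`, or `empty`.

Answer: a:=List c e:=List (d -> Int) f:=((Int -> b) -> Int)

Derivation:
step 1: unify List (d -> Int) ~ e  [subst: {-} | 2 pending]
  bind e := List (d -> Int)
step 2: unify List c ~ a  [subst: {e:=List (d -> Int)} | 1 pending]
  bind a := List c
step 3: unify ((Int -> b) -> Int) ~ f  [subst: {e:=List (d -> Int), a:=List c} | 0 pending]
  bind f := ((Int -> b) -> Int)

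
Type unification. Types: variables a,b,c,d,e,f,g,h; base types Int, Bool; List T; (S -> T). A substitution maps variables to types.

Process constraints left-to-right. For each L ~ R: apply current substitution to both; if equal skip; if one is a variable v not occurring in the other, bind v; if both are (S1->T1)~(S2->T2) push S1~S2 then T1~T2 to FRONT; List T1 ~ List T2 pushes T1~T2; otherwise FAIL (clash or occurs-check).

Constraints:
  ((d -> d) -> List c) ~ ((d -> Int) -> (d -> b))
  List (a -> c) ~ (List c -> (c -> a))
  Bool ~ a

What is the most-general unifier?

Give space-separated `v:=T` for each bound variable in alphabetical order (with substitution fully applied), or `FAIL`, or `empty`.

Answer: FAIL

Derivation:
step 1: unify ((d -> d) -> List c) ~ ((d -> Int) -> (d -> b))  [subst: {-} | 2 pending]
  -> decompose arrow: push (d -> d)~(d -> Int), List c~(d -> b)
step 2: unify (d -> d) ~ (d -> Int)  [subst: {-} | 3 pending]
  -> decompose arrow: push d~d, d~Int
step 3: unify d ~ d  [subst: {-} | 4 pending]
  -> identical, skip
step 4: unify d ~ Int  [subst: {-} | 3 pending]
  bind d := Int
step 5: unify List c ~ (Int -> b)  [subst: {d:=Int} | 2 pending]
  clash: List c vs (Int -> b)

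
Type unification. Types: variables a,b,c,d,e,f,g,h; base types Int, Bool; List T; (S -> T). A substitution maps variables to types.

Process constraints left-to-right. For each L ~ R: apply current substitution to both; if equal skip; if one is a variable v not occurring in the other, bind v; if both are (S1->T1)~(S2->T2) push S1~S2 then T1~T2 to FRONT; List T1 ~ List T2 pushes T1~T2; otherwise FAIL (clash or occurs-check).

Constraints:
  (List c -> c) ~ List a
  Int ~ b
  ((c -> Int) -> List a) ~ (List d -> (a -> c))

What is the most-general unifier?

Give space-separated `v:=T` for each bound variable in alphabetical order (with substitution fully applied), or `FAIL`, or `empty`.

Answer: FAIL

Derivation:
step 1: unify (List c -> c) ~ List a  [subst: {-} | 2 pending]
  clash: (List c -> c) vs List a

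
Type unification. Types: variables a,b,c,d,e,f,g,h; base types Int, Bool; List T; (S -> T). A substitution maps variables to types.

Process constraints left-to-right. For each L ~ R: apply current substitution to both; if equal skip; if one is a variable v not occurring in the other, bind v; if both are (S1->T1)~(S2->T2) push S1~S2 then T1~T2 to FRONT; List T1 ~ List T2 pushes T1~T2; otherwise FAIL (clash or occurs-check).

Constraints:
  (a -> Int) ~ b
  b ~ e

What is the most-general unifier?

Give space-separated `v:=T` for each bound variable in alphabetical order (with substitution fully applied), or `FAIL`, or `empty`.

Answer: b:=(a -> Int) e:=(a -> Int)

Derivation:
step 1: unify (a -> Int) ~ b  [subst: {-} | 1 pending]
  bind b := (a -> Int)
step 2: unify (a -> Int) ~ e  [subst: {b:=(a -> Int)} | 0 pending]
  bind e := (a -> Int)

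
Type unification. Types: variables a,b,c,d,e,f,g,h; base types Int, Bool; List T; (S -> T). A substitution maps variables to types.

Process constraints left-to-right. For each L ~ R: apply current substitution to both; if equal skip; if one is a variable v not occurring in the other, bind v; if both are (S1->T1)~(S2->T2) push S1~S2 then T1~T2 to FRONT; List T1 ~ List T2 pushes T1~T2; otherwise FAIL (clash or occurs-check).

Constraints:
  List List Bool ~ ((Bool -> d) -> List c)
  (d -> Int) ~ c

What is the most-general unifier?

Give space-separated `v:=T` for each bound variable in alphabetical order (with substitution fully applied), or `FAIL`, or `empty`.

Answer: FAIL

Derivation:
step 1: unify List List Bool ~ ((Bool -> d) -> List c)  [subst: {-} | 1 pending]
  clash: List List Bool vs ((Bool -> d) -> List c)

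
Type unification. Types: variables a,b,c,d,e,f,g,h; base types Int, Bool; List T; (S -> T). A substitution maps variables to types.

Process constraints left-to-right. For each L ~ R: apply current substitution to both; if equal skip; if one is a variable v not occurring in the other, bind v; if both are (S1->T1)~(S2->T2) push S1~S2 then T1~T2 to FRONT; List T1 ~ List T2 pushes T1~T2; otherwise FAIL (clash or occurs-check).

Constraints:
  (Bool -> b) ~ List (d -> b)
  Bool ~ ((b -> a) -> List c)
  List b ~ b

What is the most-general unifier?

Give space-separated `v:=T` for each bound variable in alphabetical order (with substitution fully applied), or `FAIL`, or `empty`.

Answer: FAIL

Derivation:
step 1: unify (Bool -> b) ~ List (d -> b)  [subst: {-} | 2 pending]
  clash: (Bool -> b) vs List (d -> b)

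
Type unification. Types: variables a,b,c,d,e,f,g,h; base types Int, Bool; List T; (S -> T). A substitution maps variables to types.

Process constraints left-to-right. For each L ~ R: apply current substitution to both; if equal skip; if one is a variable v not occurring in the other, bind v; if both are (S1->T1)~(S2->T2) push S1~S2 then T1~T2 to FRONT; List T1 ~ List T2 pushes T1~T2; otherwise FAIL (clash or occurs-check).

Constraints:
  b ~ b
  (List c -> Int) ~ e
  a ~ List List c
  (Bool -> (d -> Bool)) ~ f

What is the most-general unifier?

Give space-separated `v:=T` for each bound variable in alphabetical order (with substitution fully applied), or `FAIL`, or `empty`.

Answer: a:=List List c e:=(List c -> Int) f:=(Bool -> (d -> Bool))

Derivation:
step 1: unify b ~ b  [subst: {-} | 3 pending]
  -> identical, skip
step 2: unify (List c -> Int) ~ e  [subst: {-} | 2 pending]
  bind e := (List c -> Int)
step 3: unify a ~ List List c  [subst: {e:=(List c -> Int)} | 1 pending]
  bind a := List List c
step 4: unify (Bool -> (d -> Bool)) ~ f  [subst: {e:=(List c -> Int), a:=List List c} | 0 pending]
  bind f := (Bool -> (d -> Bool))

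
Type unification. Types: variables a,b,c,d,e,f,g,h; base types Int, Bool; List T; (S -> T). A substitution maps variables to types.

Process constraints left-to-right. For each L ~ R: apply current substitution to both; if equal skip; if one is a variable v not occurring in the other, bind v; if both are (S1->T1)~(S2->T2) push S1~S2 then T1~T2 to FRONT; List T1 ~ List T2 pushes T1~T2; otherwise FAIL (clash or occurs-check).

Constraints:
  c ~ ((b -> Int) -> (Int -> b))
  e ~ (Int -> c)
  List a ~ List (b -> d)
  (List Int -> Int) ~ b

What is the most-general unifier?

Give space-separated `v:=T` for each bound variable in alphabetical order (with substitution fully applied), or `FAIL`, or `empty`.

step 1: unify c ~ ((b -> Int) -> (Int -> b))  [subst: {-} | 3 pending]
  bind c := ((b -> Int) -> (Int -> b))
step 2: unify e ~ (Int -> ((b -> Int) -> (Int -> b)))  [subst: {c:=((b -> Int) -> (Int -> b))} | 2 pending]
  bind e := (Int -> ((b -> Int) -> (Int -> b)))
step 3: unify List a ~ List (b -> d)  [subst: {c:=((b -> Int) -> (Int -> b)), e:=(Int -> ((b -> Int) -> (Int -> b)))} | 1 pending]
  -> decompose List: push a~(b -> d)
step 4: unify a ~ (b -> d)  [subst: {c:=((b -> Int) -> (Int -> b)), e:=(Int -> ((b -> Int) -> (Int -> b)))} | 1 pending]
  bind a := (b -> d)
step 5: unify (List Int -> Int) ~ b  [subst: {c:=((b -> Int) -> (Int -> b)), e:=(Int -> ((b -> Int) -> (Int -> b))), a:=(b -> d)} | 0 pending]
  bind b := (List Int -> Int)

Answer: a:=((List Int -> Int) -> d) b:=(List Int -> Int) c:=(((List Int -> Int) -> Int) -> (Int -> (List Int -> Int))) e:=(Int -> (((List Int -> Int) -> Int) -> (Int -> (List Int -> Int))))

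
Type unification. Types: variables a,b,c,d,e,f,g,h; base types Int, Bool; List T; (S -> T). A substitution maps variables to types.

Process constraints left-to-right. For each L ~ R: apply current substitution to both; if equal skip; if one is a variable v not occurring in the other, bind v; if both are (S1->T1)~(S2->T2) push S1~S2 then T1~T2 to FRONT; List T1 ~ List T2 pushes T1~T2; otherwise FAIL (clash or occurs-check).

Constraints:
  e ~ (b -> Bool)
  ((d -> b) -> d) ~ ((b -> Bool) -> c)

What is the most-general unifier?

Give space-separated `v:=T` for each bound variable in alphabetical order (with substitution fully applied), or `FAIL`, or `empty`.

step 1: unify e ~ (b -> Bool)  [subst: {-} | 1 pending]
  bind e := (b -> Bool)
step 2: unify ((d -> b) -> d) ~ ((b -> Bool) -> c)  [subst: {e:=(b -> Bool)} | 0 pending]
  -> decompose arrow: push (d -> b)~(b -> Bool), d~c
step 3: unify (d -> b) ~ (b -> Bool)  [subst: {e:=(b -> Bool)} | 1 pending]
  -> decompose arrow: push d~b, b~Bool
step 4: unify d ~ b  [subst: {e:=(b -> Bool)} | 2 pending]
  bind d := b
step 5: unify b ~ Bool  [subst: {e:=(b -> Bool), d:=b} | 1 pending]
  bind b := Bool
step 6: unify Bool ~ c  [subst: {e:=(b -> Bool), d:=b, b:=Bool} | 0 pending]
  bind c := Bool

Answer: b:=Bool c:=Bool d:=Bool e:=(Bool -> Bool)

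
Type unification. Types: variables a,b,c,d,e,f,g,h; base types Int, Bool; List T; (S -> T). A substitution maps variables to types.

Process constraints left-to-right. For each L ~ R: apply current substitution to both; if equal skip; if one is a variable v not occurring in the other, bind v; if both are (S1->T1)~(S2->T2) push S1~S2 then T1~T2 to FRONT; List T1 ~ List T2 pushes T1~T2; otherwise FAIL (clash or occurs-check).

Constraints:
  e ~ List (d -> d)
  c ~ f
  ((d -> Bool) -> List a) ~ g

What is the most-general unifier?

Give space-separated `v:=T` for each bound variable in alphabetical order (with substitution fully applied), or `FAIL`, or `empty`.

step 1: unify e ~ List (d -> d)  [subst: {-} | 2 pending]
  bind e := List (d -> d)
step 2: unify c ~ f  [subst: {e:=List (d -> d)} | 1 pending]
  bind c := f
step 3: unify ((d -> Bool) -> List a) ~ g  [subst: {e:=List (d -> d), c:=f} | 0 pending]
  bind g := ((d -> Bool) -> List a)

Answer: c:=f e:=List (d -> d) g:=((d -> Bool) -> List a)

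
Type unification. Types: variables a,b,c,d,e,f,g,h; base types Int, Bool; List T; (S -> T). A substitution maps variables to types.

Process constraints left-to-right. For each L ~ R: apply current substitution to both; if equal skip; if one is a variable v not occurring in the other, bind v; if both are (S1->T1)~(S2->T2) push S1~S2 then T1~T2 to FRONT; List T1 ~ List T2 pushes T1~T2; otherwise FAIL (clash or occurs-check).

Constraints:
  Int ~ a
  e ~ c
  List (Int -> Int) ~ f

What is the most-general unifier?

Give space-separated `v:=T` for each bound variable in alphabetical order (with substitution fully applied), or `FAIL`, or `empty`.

Answer: a:=Int e:=c f:=List (Int -> Int)

Derivation:
step 1: unify Int ~ a  [subst: {-} | 2 pending]
  bind a := Int
step 2: unify e ~ c  [subst: {a:=Int} | 1 pending]
  bind e := c
step 3: unify List (Int -> Int) ~ f  [subst: {a:=Int, e:=c} | 0 pending]
  bind f := List (Int -> Int)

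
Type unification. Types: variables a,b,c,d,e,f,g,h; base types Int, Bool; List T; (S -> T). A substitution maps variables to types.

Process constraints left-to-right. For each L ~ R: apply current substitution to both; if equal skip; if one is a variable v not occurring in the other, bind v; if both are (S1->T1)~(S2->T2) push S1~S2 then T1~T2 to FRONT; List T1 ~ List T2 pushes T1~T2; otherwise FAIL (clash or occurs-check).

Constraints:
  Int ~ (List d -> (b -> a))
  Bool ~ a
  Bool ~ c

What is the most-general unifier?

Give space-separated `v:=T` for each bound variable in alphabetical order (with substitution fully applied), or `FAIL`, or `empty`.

Answer: FAIL

Derivation:
step 1: unify Int ~ (List d -> (b -> a))  [subst: {-} | 2 pending]
  clash: Int vs (List d -> (b -> a))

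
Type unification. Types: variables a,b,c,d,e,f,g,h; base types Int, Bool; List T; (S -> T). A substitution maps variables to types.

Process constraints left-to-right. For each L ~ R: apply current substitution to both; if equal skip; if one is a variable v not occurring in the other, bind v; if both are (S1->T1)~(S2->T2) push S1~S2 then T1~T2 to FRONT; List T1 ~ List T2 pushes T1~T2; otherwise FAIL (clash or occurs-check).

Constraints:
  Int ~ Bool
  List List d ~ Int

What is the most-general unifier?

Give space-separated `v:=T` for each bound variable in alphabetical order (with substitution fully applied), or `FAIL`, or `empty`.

step 1: unify Int ~ Bool  [subst: {-} | 1 pending]
  clash: Int vs Bool

Answer: FAIL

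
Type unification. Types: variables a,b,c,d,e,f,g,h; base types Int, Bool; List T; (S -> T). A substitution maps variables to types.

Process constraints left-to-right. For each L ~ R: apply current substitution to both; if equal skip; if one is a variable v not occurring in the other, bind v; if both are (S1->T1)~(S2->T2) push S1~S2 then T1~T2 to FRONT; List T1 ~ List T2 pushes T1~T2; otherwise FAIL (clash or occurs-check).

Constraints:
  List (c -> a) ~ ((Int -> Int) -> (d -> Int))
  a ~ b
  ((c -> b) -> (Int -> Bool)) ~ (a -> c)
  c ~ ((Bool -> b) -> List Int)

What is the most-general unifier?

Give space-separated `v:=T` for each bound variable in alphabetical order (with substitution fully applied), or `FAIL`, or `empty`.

step 1: unify List (c -> a) ~ ((Int -> Int) -> (d -> Int))  [subst: {-} | 3 pending]
  clash: List (c -> a) vs ((Int -> Int) -> (d -> Int))

Answer: FAIL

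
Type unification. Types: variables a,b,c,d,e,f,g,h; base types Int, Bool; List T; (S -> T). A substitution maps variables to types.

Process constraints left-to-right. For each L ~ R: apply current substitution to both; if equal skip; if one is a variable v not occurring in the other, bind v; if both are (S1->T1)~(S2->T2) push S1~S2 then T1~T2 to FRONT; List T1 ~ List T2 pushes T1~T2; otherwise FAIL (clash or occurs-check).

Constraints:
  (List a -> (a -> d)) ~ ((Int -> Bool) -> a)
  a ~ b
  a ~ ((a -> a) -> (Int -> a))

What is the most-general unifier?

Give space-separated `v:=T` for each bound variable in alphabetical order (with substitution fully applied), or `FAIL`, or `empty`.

Answer: FAIL

Derivation:
step 1: unify (List a -> (a -> d)) ~ ((Int -> Bool) -> a)  [subst: {-} | 2 pending]
  -> decompose arrow: push List a~(Int -> Bool), (a -> d)~a
step 2: unify List a ~ (Int -> Bool)  [subst: {-} | 3 pending]
  clash: List a vs (Int -> Bool)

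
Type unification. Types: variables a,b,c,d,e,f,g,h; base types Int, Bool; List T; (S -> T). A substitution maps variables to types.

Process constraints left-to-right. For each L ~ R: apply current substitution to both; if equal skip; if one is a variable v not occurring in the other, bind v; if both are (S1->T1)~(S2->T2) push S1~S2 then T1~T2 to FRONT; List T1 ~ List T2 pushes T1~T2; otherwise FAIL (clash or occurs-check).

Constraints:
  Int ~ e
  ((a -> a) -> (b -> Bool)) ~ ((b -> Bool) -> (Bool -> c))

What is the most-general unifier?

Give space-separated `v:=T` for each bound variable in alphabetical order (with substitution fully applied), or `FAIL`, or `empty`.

step 1: unify Int ~ e  [subst: {-} | 1 pending]
  bind e := Int
step 2: unify ((a -> a) -> (b -> Bool)) ~ ((b -> Bool) -> (Bool -> c))  [subst: {e:=Int} | 0 pending]
  -> decompose arrow: push (a -> a)~(b -> Bool), (b -> Bool)~(Bool -> c)
step 3: unify (a -> a) ~ (b -> Bool)  [subst: {e:=Int} | 1 pending]
  -> decompose arrow: push a~b, a~Bool
step 4: unify a ~ b  [subst: {e:=Int} | 2 pending]
  bind a := b
step 5: unify b ~ Bool  [subst: {e:=Int, a:=b} | 1 pending]
  bind b := Bool
step 6: unify (Bool -> Bool) ~ (Bool -> c)  [subst: {e:=Int, a:=b, b:=Bool} | 0 pending]
  -> decompose arrow: push Bool~Bool, Bool~c
step 7: unify Bool ~ Bool  [subst: {e:=Int, a:=b, b:=Bool} | 1 pending]
  -> identical, skip
step 8: unify Bool ~ c  [subst: {e:=Int, a:=b, b:=Bool} | 0 pending]
  bind c := Bool

Answer: a:=Bool b:=Bool c:=Bool e:=Int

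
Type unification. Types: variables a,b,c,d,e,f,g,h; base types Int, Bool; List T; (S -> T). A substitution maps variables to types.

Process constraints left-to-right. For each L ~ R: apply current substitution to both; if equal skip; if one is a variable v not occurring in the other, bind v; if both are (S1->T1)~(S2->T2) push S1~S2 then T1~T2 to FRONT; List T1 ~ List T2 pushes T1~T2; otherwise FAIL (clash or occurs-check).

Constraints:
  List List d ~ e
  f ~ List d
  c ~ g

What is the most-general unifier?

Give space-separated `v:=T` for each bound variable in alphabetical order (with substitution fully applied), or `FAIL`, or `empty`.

Answer: c:=g e:=List List d f:=List d

Derivation:
step 1: unify List List d ~ e  [subst: {-} | 2 pending]
  bind e := List List d
step 2: unify f ~ List d  [subst: {e:=List List d} | 1 pending]
  bind f := List d
step 3: unify c ~ g  [subst: {e:=List List d, f:=List d} | 0 pending]
  bind c := g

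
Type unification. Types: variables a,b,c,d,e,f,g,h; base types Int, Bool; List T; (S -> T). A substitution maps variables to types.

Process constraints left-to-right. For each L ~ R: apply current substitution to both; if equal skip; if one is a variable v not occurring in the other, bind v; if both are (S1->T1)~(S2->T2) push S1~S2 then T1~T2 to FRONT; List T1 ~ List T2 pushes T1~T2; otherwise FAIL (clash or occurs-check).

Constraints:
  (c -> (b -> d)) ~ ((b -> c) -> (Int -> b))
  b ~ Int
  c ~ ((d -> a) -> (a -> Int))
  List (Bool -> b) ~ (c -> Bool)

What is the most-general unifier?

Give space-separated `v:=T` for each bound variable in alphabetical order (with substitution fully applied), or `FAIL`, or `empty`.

step 1: unify (c -> (b -> d)) ~ ((b -> c) -> (Int -> b))  [subst: {-} | 3 pending]
  -> decompose arrow: push c~(b -> c), (b -> d)~(Int -> b)
step 2: unify c ~ (b -> c)  [subst: {-} | 4 pending]
  occurs-check fail: c in (b -> c)

Answer: FAIL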